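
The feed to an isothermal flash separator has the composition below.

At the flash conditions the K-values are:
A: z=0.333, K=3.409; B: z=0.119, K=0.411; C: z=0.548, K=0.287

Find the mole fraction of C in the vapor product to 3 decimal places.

y_C = 0.184

Let ψ = V/F and solve Σ zᵢ(Kᵢ−1)/(1+ψ(Kᵢ−1)) = 0.
g(0) = ΣzᵢKᵢ − 1 = 0.341 and g(1) = 1 − Σzᵢ/Kᵢ = -1.297, so a root lies in (0, 1).
Iterate (Newton) starting at ψ = 0.5:
  ψ = 0.500: g = -0.3426, g' = -1.153 → ψ = 0.203
  ψ = 0.203: g = 0.0024, g' = -1.306 → ψ = 0.205
Converged at ψ = 0.205.
Compositions from xᵢ = zᵢ/(1+ψ(Kᵢ−1)), yᵢ = Kᵢxᵢ:
  A: x = 0.223, y = 0.760
  B: x = 0.135, y = 0.056
  C: x = 0.642, y = 0.184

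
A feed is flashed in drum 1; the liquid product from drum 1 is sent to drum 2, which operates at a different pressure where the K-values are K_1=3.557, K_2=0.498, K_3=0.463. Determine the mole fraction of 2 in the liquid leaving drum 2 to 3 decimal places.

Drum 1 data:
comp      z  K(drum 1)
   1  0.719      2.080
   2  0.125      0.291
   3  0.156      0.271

Drum 1:
Iterate (Newton) starting at ψ₁ = 0.59:
  ψ₁ = 0.590: g = 0.1224, g' = -0.754 → ψ₁ = 0.752
  ψ₁ = 0.752: g = -0.0134, g' = -0.951 → ψ₁ = 0.738
Converged at ψ₁ = 0.738.
Drum-1 compositions:
  1: x = 0.400, y = 0.832
  2: x = 0.262, y = 0.076
  3: x = 0.338, y = 0.092
Drum-2 feed = drum-1 liquid: z₂ = (0.4001, 0.2622, 0.3377).
Drum 2:
Rachford–Rice: g(ψ₂) = Σ zᵢ(Kᵢ−1)/(1+ψ₂(Kᵢ−1)) = 0.
Feasibility: ΣzᵢKᵢ = 1.710, Σzᵢ/Kᵢ = 1.368 — both > 1, two phases present.
Iterate (Newton) starting at ψ₂ = 0.5:
  ψ₂ = 0.500: g = 0.0253, g' = -0.804 → ψ₂ = 0.532
Converged at ψ₂ = 0.532.
  1: x = 0.170, y = 0.603
  2: x = 0.358, y = 0.178
  3: x = 0.473, y = 0.219

x_2 (drum 2) = 0.358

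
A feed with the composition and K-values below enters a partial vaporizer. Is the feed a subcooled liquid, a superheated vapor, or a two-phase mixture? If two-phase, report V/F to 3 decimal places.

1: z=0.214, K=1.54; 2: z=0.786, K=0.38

subcooled liquid

ΣzᵢKᵢ = 0.628; Σzᵢ/Kᵢ = 2.207.
Since ΣzᵢKᵢ < 1 the mixture is below its bubble point — single liquid phase.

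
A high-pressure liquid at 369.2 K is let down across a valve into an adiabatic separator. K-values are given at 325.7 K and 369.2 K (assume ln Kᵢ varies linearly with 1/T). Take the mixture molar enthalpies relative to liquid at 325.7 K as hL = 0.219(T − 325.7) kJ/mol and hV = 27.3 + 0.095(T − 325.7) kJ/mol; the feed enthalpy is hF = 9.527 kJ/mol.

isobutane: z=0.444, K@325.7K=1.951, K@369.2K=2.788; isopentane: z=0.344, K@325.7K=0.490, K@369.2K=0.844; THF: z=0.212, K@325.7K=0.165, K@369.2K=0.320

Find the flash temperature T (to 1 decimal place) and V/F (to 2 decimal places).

T = 336.5 K, V/F = 0.28

Adiabatic flash: solve Rachford–Rice at each trial T, then check hF = ψ·hV(T) + (1−ψ)·hL(T).
  T = 325.7 K: K = (1.951, 0.490, 0.165), RR gives ψ = 0.112, H_out = 3.069 kJ/mol
  T = 369.2 K: K = (2.788, 0.844, 0.320), RR gives ψ = 0.726, H_out = 25.437 kJ/mol
  T = 347.4 K: K = (2.357, 0.654, 0.234), RR gives ψ = 0.428, H_out = 15.284 kJ/mol
  T = 336.5 K: K = (2.150, 0.568, 0.198), RR gives ψ = 0.277, H_out = 9.552 kJ/mol
  T = 331.1 K: K = (2.050, 0.528, 0.181), RR gives ψ = 0.197, H_out = 6.441 kJ/mol
  T = 333.8 K: K = (2.100, 0.548, 0.189), RR gives ψ = 0.238, H_out = 8.024 kJ/mol
  T = 335.1 K: K = (2.124, 0.558, 0.193), RR gives ψ = 0.257, H_out = 8.766 kJ/mol
Linear interpolation between T = 335.1 (H_out = 8.766) and T = 336.5 (H_out = 9.552) on hF = 9.527 gives T ≈ 336.5 K, at which ψ = 0.28.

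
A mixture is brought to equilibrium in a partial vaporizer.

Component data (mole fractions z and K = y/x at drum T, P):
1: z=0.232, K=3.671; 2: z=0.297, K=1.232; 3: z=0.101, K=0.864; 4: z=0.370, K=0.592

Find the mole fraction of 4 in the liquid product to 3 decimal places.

Newton iteration, ψ⁰ = 0.58:
  ψ = 0.580: g = 0.0911, g' = -0.375 → ψ = 0.823
  ψ = 0.823: g = 0.0089, g' = -0.315 → ψ = 0.851
Converged at ψ = 0.851.
Compositions from xᵢ = zᵢ/(1+ψ(Kᵢ−1)), yᵢ = Kᵢxᵢ:
  1: x = 0.071, y = 0.260
  2: x = 0.248, y = 0.306
  3: x = 0.114, y = 0.099
  4: x = 0.567, y = 0.336

x_4 = 0.567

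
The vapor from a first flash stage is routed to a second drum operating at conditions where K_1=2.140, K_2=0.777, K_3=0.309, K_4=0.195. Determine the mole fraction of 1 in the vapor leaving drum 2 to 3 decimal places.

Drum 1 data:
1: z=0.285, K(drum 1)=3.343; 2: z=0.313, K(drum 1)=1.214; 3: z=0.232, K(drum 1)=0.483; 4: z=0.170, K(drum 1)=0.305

Drum 1:
Rachford–Rice: g(ψ₁) = Σ zᵢ(Kᵢ−1)/(1+ψ₁(Kᵢ−1)) = 0.
Check two-phase: ΣzᵢKᵢ = 1.497 > 1 and Σzᵢ/Kᵢ = 1.381 > 1, so g(0) = 0.497 > 0 and g(1) = -0.381 < 0.
Newton iteration, ψ₁⁰ = 0.5:
  ψ₁ = 0.500: g = 0.0252, g' = -0.649 → ψ₁ = 0.539
Converged at ψ₁ = 0.539.
Drum-1 compositions:
  1: x = 0.126, y = 0.421
  2: x = 0.281, y = 0.341
  3: x = 0.322, y = 0.155
  4: x = 0.272, y = 0.083
Drum-2 feed = drum-1 vapor: z₂ = (0.4211, 0.3407, 0.1553, 0.0829).
Drum 2:
Material balance + equilibrium reduce to Σ zᵢ(Kᵢ−1)/(1+ψ₂(Kᵢ−1)) = 0.
Check two-phase: ΣzᵢKᵢ = 1.230 > 1 and Σzᵢ/Kᵢ = 1.563 > 1, so g(0) = 0.230 > 0 and g(1) = -0.563 < 0.
Newton–Raphson from ψ₂ = 0.5:
  ψ₂ = 0.500: g = -0.0554, g' = -0.567 → ψ₂ = 0.402
  ψ₂ = 0.402: g = -0.0017, g' = -0.537 → ψ₂ = 0.399
Converged at ψ₂ = 0.399.
  1: x = 0.289, y = 0.619
  2: x = 0.374, y = 0.291
  3: x = 0.214, y = 0.066
  4: x = 0.122, y = 0.024

y_1 (drum 2) = 0.619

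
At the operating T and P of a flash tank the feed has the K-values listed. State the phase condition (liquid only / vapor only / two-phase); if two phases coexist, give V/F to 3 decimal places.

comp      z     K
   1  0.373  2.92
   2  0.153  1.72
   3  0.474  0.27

two-phase, V/F = 0.402

ΣzᵢKᵢ = 1.480; Σzᵢ/Kᵢ = 1.972.
Both exceed 1, so a two-phase solution exists.
Let ψ = V/F and solve Σ zᵢ(Kᵢ−1)/(1+ψ(Kᵢ−1)) = 0.
Newton iteration, ψ⁰ = 0.39:
  ψ = 0.390: g = 0.0118, g' = -0.992 → ψ = 0.402
Converged at ψ = 0.402.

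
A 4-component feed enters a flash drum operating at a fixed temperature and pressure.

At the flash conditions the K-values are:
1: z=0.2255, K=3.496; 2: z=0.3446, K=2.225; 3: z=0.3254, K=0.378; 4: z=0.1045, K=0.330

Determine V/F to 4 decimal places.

V/F = 0.6336

Newton–Raphson from V/F = 0.64:
  V/F = 0.6400: g = -0.00551, g' = -0.8620 → V/F = 0.6336
Converged at V/F = 0.6336.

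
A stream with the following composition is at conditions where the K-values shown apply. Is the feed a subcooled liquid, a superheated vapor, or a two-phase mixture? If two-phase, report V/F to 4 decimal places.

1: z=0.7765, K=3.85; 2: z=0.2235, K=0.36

superheated vapor

ΣzᵢKᵢ = 3.0700; Σzᵢ/Kᵢ = 0.8225.
Since Σzᵢ/Kᵢ < 1 the mixture is above its dew point — single vapor phase.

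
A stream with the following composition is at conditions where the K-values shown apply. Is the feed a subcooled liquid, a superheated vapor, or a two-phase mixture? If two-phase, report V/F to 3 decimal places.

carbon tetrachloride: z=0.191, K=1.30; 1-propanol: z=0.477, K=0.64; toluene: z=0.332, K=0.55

ΣzᵢKᵢ = 0.736; Σzᵢ/Kᵢ = 1.496.
Since ΣzᵢKᵢ < 1 the mixture is below its bubble point — single liquid phase.

subcooled liquid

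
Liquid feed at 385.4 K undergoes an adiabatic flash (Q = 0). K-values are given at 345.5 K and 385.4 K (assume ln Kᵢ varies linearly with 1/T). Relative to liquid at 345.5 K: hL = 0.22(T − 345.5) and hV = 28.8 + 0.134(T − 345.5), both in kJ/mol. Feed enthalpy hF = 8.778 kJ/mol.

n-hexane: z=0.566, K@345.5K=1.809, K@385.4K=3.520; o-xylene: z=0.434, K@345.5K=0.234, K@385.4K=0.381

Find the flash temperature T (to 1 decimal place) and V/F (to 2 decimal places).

T = 348.9 K, V/F = 0.28

Adiabatic flash: solve Rachford–Rice at each trial T, then check hF = ψ·hV(T) + (1−ψ)·hL(T).
  T = 345.5 K: K = (1.809, 0.234), RR gives ψ = 0.202, H_out = 5.830 kJ/mol
  T = 385.4 K: K = (3.520, 0.381), RR gives ψ = 0.742, H_out = 27.605 kJ/mol
  T = 365.4 K: K = (2.568, 0.302), RR gives ψ = 0.534, H_out = 18.857 kJ/mol
  T = 355.4 K: K = (2.164, 0.267), RR gives ψ = 0.399, H_out = 13.331 kJ/mol
  T = 350.4 K: K = (1.979, 0.250), RR gives ψ = 0.311, H_out = 9.914 kJ/mol
  T = 347.9 K: K = (1.891, 0.242), RR gives ψ = 0.259, H_out = 7.944 kJ/mol
  T = 349.1 K: K = (1.933, 0.246), RR gives ψ = 0.285, H_out = 8.916 kJ/mol
Linear interpolation between T = 347.9 (H_out = 7.944) and T = 349.1 (H_out = 8.916) on hF = 8.778 gives T ≈ 348.9 K, at which ψ = 0.28.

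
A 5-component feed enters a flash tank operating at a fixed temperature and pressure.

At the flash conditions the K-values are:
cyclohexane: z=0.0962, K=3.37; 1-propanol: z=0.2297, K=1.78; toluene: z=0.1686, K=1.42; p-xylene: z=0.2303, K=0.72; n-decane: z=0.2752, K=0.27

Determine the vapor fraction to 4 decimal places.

ψ = 0.3245

Newton–Raphson from ψ = 0.5:
  ψ = 0.5000: g = -0.09959, g' = -0.5939 → ψ = 0.3323
  ψ = 0.3323: g = -0.00438, g' = -0.5577 → ψ = 0.3245
Converged at ψ = 0.3245.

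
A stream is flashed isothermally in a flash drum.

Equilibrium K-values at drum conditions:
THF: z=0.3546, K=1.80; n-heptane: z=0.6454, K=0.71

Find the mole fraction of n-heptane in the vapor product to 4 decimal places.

y_n-heptane = 0.5211

Material balance + equilibrium reduce to Σ zᵢ(Kᵢ−1)/(1+ψ(Kᵢ−1)) = 0.
Check two-phase: ΣzᵢKᵢ = 1.0965 > 1 and Σzᵢ/Kᵢ = 1.1060 > 1, so g(0) = 0.0965 > 0 and g(1) = -0.1060 < 0.
Binary case is linear: z₁(K₁−1)(1+ψ(K₂−1)) + z₂(K₂−1)(1+ψ(K₁−1)) = 0
⇒ ψ = [z₁(K₁−1)+z₂(K₂−1)] / [−(K₁−1)(K₂−1)] = 0.09651/0.23200 = 0.4160
Compositions from xᵢ = zᵢ/(1+ψ(Kᵢ−1)), yᵢ = Kᵢxᵢ:
  THF: x = 0.2661, y = 0.4789
  n-heptane: x = 0.7339, y = 0.5211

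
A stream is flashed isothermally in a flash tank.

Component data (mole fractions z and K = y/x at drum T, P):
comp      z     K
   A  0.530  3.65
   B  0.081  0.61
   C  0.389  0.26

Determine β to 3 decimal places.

β = 0.587

Rachford–Rice: g(β) = Σ zᵢ(Kᵢ−1)/(1+β(Kᵢ−1)) = 0.
Check two-phase: ΣzᵢKᵢ = 2.085 > 1 and Σzᵢ/Kᵢ = 1.774 > 1, so g(0) = 1.085 > 0 and g(1) = -0.774 < 0.
Newton iteration, β⁰ = 0.5:
  β = 0.500: g = 0.1079, g' = -1.244 → β = 0.587
Converged at β = 0.587.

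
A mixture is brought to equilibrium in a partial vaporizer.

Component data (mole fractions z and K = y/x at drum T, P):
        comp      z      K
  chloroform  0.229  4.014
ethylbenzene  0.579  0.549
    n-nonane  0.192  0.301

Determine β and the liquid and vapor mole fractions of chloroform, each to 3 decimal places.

Let β = V/F and solve Σ zᵢ(Kᵢ−1)/(1+β(Kᵢ−1)) = 0.
g(0) = ΣzᵢKᵢ − 1 = 0.295 and g(1) = 1 − Σzᵢ/Kᵢ = -0.750, so a root lies in (0, 1).
Iterate (Newton) starting at β = 0.5:
  β = 0.500: g = -0.2682, g' = -0.749 → β = 0.142
  β = 0.142: g = 0.0554, g' = -1.270 → β = 0.186
  β = 0.186: g = 0.0034, g' = -1.120 → β = 0.189
Converged at β = 0.189.
Compositions from xᵢ = zᵢ/(1+β(Kᵢ−1)), yᵢ = Kᵢxᵢ:
  chloroform: x = 0.146, y = 0.586
  ethylbenzene: x = 0.633, y = 0.347
  n-nonane: x = 0.221, y = 0.067

β = 0.189, x_chloroform = 0.146, y_chloroform = 0.586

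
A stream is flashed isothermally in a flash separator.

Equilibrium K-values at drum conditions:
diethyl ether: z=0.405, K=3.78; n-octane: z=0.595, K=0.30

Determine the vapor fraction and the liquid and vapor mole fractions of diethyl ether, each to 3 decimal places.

Let ψ = V/F and solve Σ zᵢ(Kᵢ−1)/(1+ψ(Kᵢ−1)) = 0.
Feasibility: ΣzᵢKᵢ = 1.709, Σzᵢ/Kᵢ = 2.090 — both > 1, two phases present.
Newton iteration, ψ⁰ = 0.5:
  ψ = 0.500: g = -0.1697, g' = -1.238 → ψ = 0.363
  ψ = 0.363: g = 0.0021, g' = -1.299 → ψ = 0.365
Converged at ψ = 0.365.
Compositions from xᵢ = zᵢ/(1+ψ(Kᵢ−1)), yᵢ = Kᵢxᵢ:
  diethyl ether: x = 0.201, y = 0.760
  n-octane: x = 0.799, y = 0.240

ψ = 0.365, x_diethyl ether = 0.201, y_diethyl ether = 0.760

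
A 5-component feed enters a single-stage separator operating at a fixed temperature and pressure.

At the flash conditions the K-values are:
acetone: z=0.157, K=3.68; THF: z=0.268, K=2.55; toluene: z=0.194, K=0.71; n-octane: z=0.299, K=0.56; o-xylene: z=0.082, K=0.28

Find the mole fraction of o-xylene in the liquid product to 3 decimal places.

Let ψ = V/F and solve Σ zᵢ(Kᵢ−1)/(1+ψ(Kᵢ−1)) = 0.
Check two-phase: ΣzᵢKᵢ = 1.589 > 1 and Σzᵢ/Kᵢ = 1.248 > 1, so g(0) = 0.589 > 0 and g(1) = -0.248 < 0.
Newton–Raphson from ψ = 0.34:
  ψ = 0.340: g = 0.1969, g' = -0.760 → ψ = 0.599
  ψ = 0.599: g = 0.0262, g' = -0.601 → ψ = 0.643
Converged at ψ = 0.643.
Compositions from xᵢ = zᵢ/(1+ψ(Kᵢ−1)), yᵢ = Kᵢxᵢ:
  acetone: x = 0.058, y = 0.212
  THF: x = 0.134, y = 0.342
  toluene: x = 0.238, y = 0.169
  n-octane: x = 0.417, y = 0.234
  o-xylene: x = 0.153, y = 0.043

x_o-xylene = 0.153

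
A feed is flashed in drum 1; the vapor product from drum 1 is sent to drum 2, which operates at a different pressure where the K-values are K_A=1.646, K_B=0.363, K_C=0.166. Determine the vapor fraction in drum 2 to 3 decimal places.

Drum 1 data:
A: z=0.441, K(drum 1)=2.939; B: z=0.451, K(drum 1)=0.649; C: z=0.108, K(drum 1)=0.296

V/F (drum 2) = 0.123

Drum 1:
Rachford–Rice: g(ψ₁) = Σ zᵢ(Kᵢ−1)/(1+ψ₁(Kᵢ−1)) = 0.
g(0) = ΣzᵢKᵢ − 1 = 0.621 and g(1) = 1 − Σzᵢ/Kᵢ = -0.210, so a root lies in (0, 1).
Iterate (Newton) starting at ψ₁ = 0.4:
  ψ₁ = 0.400: g = 0.1916, g' = -0.705 → ψ₁ = 0.672
  ψ₁ = 0.672: g = 0.0199, g' = -0.601 → ψ₁ = 0.705
Converged at ψ₁ = 0.705.
Drum-1 compositions:
  A: x = 0.186, y = 0.548
  B: x = 0.599, y = 0.389
  C: x = 0.214, y = 0.063
Drum-2 feed = drum-1 vapor: z₂ = (0.5476, 0.3889, 0.0635).
Drum 2:
Material balance + equilibrium reduce to Σ zᵢ(Kᵢ−1)/(1+ψ₂(Kᵢ−1)) = 0.
g(0) = ΣzᵢKᵢ − 1 = 0.053 and g(1) = 1 − Σzᵢ/Kᵢ = -0.786, so a root lies in (0, 1).
Newton–Raphson from ψ₂ = 0.7:
  ψ₂ = 0.700: g = -0.3307, g' = -0.877 → ψ₂ = 0.323
  ψ₂ = 0.323: g = -0.0917, g' = -0.489 → ψ₂ = 0.136
  ψ₂ = 0.136: g = -0.0056, g' = -0.438 → ψ₂ = 0.123
Converged at ψ₂ = 0.123.
  A: x = 0.507, y = 0.835
  B: x = 0.422, y = 0.153
  C: x = 0.071, y = 0.012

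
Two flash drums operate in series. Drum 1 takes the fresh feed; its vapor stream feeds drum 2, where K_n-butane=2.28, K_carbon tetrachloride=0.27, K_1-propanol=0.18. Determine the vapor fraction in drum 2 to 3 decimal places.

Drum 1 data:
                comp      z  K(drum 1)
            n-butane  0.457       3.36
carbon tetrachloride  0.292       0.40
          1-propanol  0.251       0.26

Drum 1:
Material balance + equilibrium reduce to Σ zᵢ(Kᵢ−1)/(1+ψ₁(Kᵢ−1)) = 0.
Feasibility: ΣzᵢKᵢ = 1.718, Σzᵢ/Kᵢ = 1.831 — both > 1, two phases present.
Newton iteration, ψ₁⁰ = 0.5:
  ψ₁ = 0.500: g = -0.0504, g' = -1.096 → ψ₁ = 0.454
Converged at ψ₁ = 0.454.
Drum-1 compositions:
  n-butane: x = 0.221, y = 0.741
  carbon tetrachloride: x = 0.401, y = 0.161
  1-propanol: x = 0.378, y = 0.098
Drum-2 feed = drum-1 vapor: z₂ = (0.7412, 0.1605, 0.0983).
Drum 2:
Let ψ₂ = V/F and solve Σ zᵢ(Kᵢ−1)/(1+ψ₂(Kᵢ−1)) = 0.
g(0) = ΣzᵢKᵢ − 1 = 0.751 and g(1) = 1 − Σzᵢ/Kᵢ = -0.466, so a root lies in (0, 1).
Newton–Raphson from ψ₂ = 0.51:
  ψ₂ = 0.510: g = 0.2487, g' = -0.857 → ψ₂ = 0.800
  ψ₂ = 0.800: g = -0.0477, g' = -1.350 → ψ₂ = 0.765
  ψ₂ = 0.765: g = -0.0023, g' = -1.225 → ψ₂ = 0.763
Converged at ψ₂ = 0.763.
  n-butane: x = 0.375, y = 0.855
  carbon tetrachloride: x = 0.362, y = 0.098
  1-propanol: x = 0.263, y = 0.047

V/F (drum 2) = 0.763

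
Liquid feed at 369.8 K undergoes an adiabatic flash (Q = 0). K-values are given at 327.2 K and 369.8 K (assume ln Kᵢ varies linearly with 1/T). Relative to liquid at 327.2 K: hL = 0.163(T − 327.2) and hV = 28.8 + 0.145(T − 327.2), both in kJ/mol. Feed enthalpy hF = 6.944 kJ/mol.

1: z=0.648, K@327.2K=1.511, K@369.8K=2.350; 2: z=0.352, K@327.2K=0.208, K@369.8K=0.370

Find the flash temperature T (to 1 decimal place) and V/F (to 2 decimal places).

Adiabatic flash: solve Rachford–Rice at each trial T, then check hF = ψ·hV(T) + (1−ψ)·hL(T).
  T = 327.2 K: K = (1.511, 0.208), RR gives ψ = 0.129, H_out = 3.725 kJ/mol
  T = 369.8 K: K = (2.350, 0.370), RR gives ψ = 0.768, H_out = 28.469 kJ/mol
  T = 348.5 K: K = (1.910, 0.282), RR gives ψ = 0.516, H_out = 18.138 kJ/mol
  T = 337.9 K: K = (1.706, 0.244), RR gives ψ = 0.358, H_out = 11.992 kJ/mol
  T = 332.5 K: K = (1.606, 0.225), RR gives ψ = 0.256, H_out = 8.205 kJ/mol
  T = 329.9 K: K = (1.559, 0.217), RR gives ψ = 0.198, H_out = 6.125 kJ/mol
  T = 331.2 K: K = (1.583, 0.221), RR gives ψ = 0.228, H_out = 7.190 kJ/mol
Linear interpolation between T = 329.9 (H_out = 6.125) and T = 331.2 (H_out = 7.190) on hF = 6.944 gives T ≈ 330.9 K, at which ψ = 0.22.

T = 330.9 K, V/F = 0.22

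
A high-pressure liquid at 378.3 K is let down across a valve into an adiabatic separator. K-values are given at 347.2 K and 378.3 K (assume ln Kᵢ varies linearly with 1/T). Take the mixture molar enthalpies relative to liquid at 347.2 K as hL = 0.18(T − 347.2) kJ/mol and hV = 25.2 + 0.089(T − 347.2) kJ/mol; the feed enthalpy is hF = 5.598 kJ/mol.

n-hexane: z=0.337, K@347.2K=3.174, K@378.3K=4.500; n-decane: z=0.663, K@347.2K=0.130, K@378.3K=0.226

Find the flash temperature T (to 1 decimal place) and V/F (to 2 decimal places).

T = 358.3 K, V/F = 0.15

Adiabatic flash: solve Rachford–Rice at each trial T, then check hF = ψ·hV(T) + (1−ψ)·hL(T).
  T = 347.2 K: K = (3.174, 0.130), RR gives ψ = 0.082, H_out = 2.076 kJ/mol
  T = 378.3 K: K = (4.500, 0.226), RR gives ψ = 0.246, H_out = 11.100 kJ/mol
  T = 362.8 K: K = (3.810, 0.174), RR gives ψ = 0.172, H_out = 6.894 kJ/mol
  T = 355.0 K: K = (3.484, 0.151), RR gives ψ = 0.130, H_out = 4.586 kJ/mol
  T = 358.9 K: K = (3.645, 0.162), RR gives ψ = 0.151, H_out = 5.761 kJ/mol
  T = 356.9 K: K = (3.562, 0.156), RR gives ψ = 0.141, H_out = 5.164 kJ/mol
  T = 357.9 K: K = (3.604, 0.159), RR gives ψ = 0.146, H_out = 5.464 kJ/mol
  T = 358.4 K: K = (3.624, 0.160), RR gives ψ = 0.149, H_out = 5.613 kJ/mol
Linear interpolation between T = 357.9 (H_out = 5.464) and T = 358.4 (H_out = 5.613) on hF = 5.598 gives T ≈ 358.3 K, at which ψ = 0.15.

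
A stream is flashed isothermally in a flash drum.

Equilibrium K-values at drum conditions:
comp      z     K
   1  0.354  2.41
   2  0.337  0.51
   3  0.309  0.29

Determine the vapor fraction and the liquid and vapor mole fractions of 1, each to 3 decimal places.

ψ = 0.135, x_1 = 0.297, y_1 = 0.717

Let ψ = V/F and solve Σ zᵢ(Kᵢ−1)/(1+ψ(Kᵢ−1)) = 0.
Feasibility: ΣzᵢKᵢ = 1.115, Σzᵢ/Kᵢ = 1.873 — both > 1, two phases present.
Newton–Raphson from ψ = 0.42:
  ψ = 0.420: g = -0.2070, g' = -0.722 → ψ = 0.133
  ψ = 0.133: g = 0.0012, g' = -0.781 → ψ = 0.135
Converged at ψ = 0.135.
Compositions from xᵢ = zᵢ/(1+ψ(Kᵢ−1)), yᵢ = Kᵢxᵢ:
  1: x = 0.297, y = 0.717
  2: x = 0.361, y = 0.184
  3: x = 0.342, y = 0.099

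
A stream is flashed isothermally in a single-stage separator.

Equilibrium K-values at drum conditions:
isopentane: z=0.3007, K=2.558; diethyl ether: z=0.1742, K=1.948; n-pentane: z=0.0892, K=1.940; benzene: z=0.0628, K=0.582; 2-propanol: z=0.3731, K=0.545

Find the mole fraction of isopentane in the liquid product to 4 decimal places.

Let β = V/F and solve Σ zᵢ(Kᵢ−1)/(1+β(Kᵢ−1)) = 0.
Check two-phase: ΣzᵢKᵢ = 1.5215 > 1 and Σzᵢ/Kᵢ = 1.0454 > 1, so g(0) = 0.5215 > 0 and g(1) = -0.0454 < 0.
Iterate (Newton) starting at β = 0.5:
  β = 0.5000: g = 0.17948, g' = -0.4861 → β = 0.8692
  β = 0.8692: g = 0.01363, g' = -0.4411 → β = 0.9001
  β = 0.9001: g = -0.00006, g' = -0.4449 → β = 0.9000
Converged at β = 0.9000.
Compositions from xᵢ = zᵢ/(1+β(Kᵢ−1)), yᵢ = Kᵢxᵢ:
  isopentane: x = 0.1252, y = 0.3202
  diethyl ether: x = 0.0940, y = 0.1831
  n-pentane: x = 0.0483, y = 0.0937
  benzene: x = 0.1007, y = 0.0586
  2-propanol: x = 0.6318, y = 0.3443

x_isopentane = 0.1252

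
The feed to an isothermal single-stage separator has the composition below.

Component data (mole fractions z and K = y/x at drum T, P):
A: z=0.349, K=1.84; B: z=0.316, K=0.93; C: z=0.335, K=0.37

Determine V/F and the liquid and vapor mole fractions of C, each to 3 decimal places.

V/F = 0.164, x_C = 0.374, y_C = 0.138

Iterate (Newton) starting at V/F = 0.42:
  V/F = 0.420: g = -0.0931, g' = -0.382 → V/F = 0.176
  V/F = 0.176: g = -0.0045, g' = -0.357 → V/F = 0.164
Converged at V/F = 0.164.
Compositions from xᵢ = zᵢ/(1+V/F(Kᵢ−1)), yᵢ = Kᵢxᵢ:
  A: x = 0.307, y = 0.565
  B: x = 0.320, y = 0.297
  C: x = 0.374, y = 0.138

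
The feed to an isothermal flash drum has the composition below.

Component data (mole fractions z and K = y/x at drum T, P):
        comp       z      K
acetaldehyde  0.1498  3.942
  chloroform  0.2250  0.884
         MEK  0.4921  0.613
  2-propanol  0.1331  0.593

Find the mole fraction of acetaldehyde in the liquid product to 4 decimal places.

x_acetaldehyde = 0.0984

Rachford–Rice: g(V/F) = Σ zᵢ(Kᵢ−1)/(1+V/F(Kᵢ−1)) = 0.
g(0) = ΣzᵢKᵢ − 1 = 0.1700 and g(1) = 1 − Σzᵢ/Kᵢ = -0.3198, so a root lies in (0, 1).
Iterate (Newton) starting at V/F = 0.32:
  V/F = 0.3200: g = -0.07975, g' = -0.4724 → V/F = 0.1512
  V/F = 0.1512: g = 0.01847, g' = -0.7324 → V/F = 0.1764
  V/F = 0.1764: g = 0.00074, g' = -0.6756 → V/F = 0.1775
Converged at V/F = 0.1775.
Compositions from xᵢ = zᵢ/(1+V/F(Kᵢ−1)), yᵢ = Kᵢxᵢ:
  acetaldehyde: x = 0.0984, y = 0.3879
  chloroform: x = 0.2297, y = 0.2031
  MEK: x = 0.5284, y = 0.3239
  2-propanol: x = 0.1435, y = 0.0851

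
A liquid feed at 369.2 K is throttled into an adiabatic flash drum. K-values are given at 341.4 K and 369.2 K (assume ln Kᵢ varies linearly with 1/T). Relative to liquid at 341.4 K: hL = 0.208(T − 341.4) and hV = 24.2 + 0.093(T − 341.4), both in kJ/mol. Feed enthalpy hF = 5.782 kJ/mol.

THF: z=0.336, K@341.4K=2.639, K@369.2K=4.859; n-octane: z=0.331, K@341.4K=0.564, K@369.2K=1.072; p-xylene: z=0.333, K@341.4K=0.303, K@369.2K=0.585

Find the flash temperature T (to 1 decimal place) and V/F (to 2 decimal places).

Adiabatic flash: solve Rachford–Rice at each trial T, then check hF = ψ·hV(T) + (1−ψ)·hL(T).
  T = 341.4 K: K = (2.639, 0.564, 0.303), RR gives ψ = 0.184, H_out = 4.451 kJ/mol
  T = 369.2 K: K = (4.859, 1.072, 0.585), RR gives ψ = 1.000, H_out = 26.785 kJ/mol
  T = 355.3 K: K = (3.624, 0.787, 0.426), RR gives ψ = 0.553, H_out = 15.399 kJ/mol
  T = 348.4 K: K = (3.106, 0.669, 0.361), RR gives ψ = 0.363, H_out = 9.939 kJ/mol
  T = 344.9 K: K = (2.865, 0.615, 0.331), RR gives ψ = 0.273, H_out = 7.235 kJ/mol
  T = 343.1 K: K = (2.747, 0.588, 0.316), RR gives ψ = 0.228, H_out = 5.820 kJ/mol
Linear interpolation between T = 341.4 (H_out = 4.451) and T = 343.1 (H_out = 5.820) on hF = 5.782 gives T ≈ 343.1 K, at which ψ = 0.23.

T = 343.1 K, V/F = 0.23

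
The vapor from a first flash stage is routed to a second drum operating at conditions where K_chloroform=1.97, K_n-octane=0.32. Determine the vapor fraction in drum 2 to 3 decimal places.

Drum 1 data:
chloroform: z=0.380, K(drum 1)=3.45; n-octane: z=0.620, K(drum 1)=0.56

Drum 1:
Rachford–Rice: g(ψ₁) = Σ zᵢ(Kᵢ−1)/(1+ψ₁(Kᵢ−1)) = 0.
g(0) = ΣzᵢKᵢ − 1 = 0.658 and g(1) = 1 − Σzᵢ/Kᵢ = -0.217, so a root lies in (0, 1).
Newton–Raphson from ψ₁ = 0.5:
  ψ₁ = 0.500: g = 0.0687, g' = -0.658 → ψ₁ = 0.604
  ψ₁ = 0.604: g = 0.0037, g' = -0.593 → ψ₁ = 0.611
Converged at ψ₁ = 0.611.
Drum-1 compositions:
  chloroform: x = 0.152, y = 0.525
  n-octane: x = 0.848, y = 0.475
Drum-2 feed = drum-1 vapor: z₂ = (0.5253, 0.4747).
Drum 2:
Rachford–Rice: g(ψ₂) = Σ zᵢ(Kᵢ−1)/(1+ψ₂(Kᵢ−1)) = 0.
g(0) = ΣzᵢKᵢ − 1 = 0.187 and g(1) = 1 − Σzᵢ/Kᵢ = -0.750, so a root lies in (0, 1).
Binary case is linear: z₁(K₁−1)(1+ψ₂(K₂−1)) + z₂(K₂−1)(1+ψ₂(K₁−1)) = 0
⇒ ψ₂ = [z₁(K₁−1)+z₂(K₂−1)] / [−(K₁−1)(K₂−1)] = 0.1867/0.6596 = 0.283
  chloroform: x = 0.412, y = 0.812
  n-octane: x = 0.588, y = 0.188

V/F (drum 2) = 0.283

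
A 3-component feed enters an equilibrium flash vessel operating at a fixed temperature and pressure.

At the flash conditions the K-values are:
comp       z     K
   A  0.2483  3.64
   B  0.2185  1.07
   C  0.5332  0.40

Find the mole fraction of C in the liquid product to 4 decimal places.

Let β = V/F and solve Σ zᵢ(Kᵢ−1)/(1+β(Kᵢ−1)) = 0.
g(0) = ΣzᵢKᵢ − 1 = 0.3509 and g(1) = 1 − Σzᵢ/Kᵢ = -0.6054, so a root lies in (0, 1).
Newton–Raphson from β = 0.59:
  β = 0.5900: g = -0.22424, g' = -0.7255 → β = 0.2809
  β = 0.2809: g = 0.00661, g' = -0.8492 → β = 0.2887
Converged at β = 0.2887.
Compositions from xᵢ = zᵢ/(1+β(Kᵢ−1)), yᵢ = Kᵢxᵢ:
  A: x = 0.1409, y = 0.5129
  B: x = 0.2142, y = 0.2292
  C: x = 0.6449, y = 0.2580

x_C = 0.6449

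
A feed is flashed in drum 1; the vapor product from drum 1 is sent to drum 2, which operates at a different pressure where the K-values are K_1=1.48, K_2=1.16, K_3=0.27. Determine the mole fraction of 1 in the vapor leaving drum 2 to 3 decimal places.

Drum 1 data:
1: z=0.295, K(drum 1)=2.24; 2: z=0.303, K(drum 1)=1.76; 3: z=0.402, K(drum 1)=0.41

Drum 1:
Newton–Raphson from ψ₁ = 0.56:
  ψ₁ = 0.560: g = 0.0232, g' = -0.556 → ψ₁ = 0.602
  ψ₁ = 0.602: g = -0.0002, g' = -0.568 → ψ₁ = 0.601
Converged at ψ₁ = 0.601.
Drum-1 compositions:
  1: x = 0.169, y = 0.379
  2: x = 0.208, y = 0.366
  3: x = 0.623, y = 0.255
Drum-2 feed = drum-1 vapor: z₂ = (0.3785, 0.3660, 0.2555).
Drum 2:
Material balance + equilibrium reduce to Σ zᵢ(Kᵢ−1)/(1+ψ₂(Kᵢ−1)) = 0.
Check two-phase: ΣzᵢKᵢ = 1.054 > 1 and Σzᵢ/Kᵢ = 1.517 > 1, so g(0) = 0.054 > 0 and g(1) = -0.517 < 0.
Iterate (Newton) starting at ψ₂ = 0.64:
  ψ₂ = 0.640: g = -0.1579, g' = -0.538 → ψ₂ = 0.347
  ψ₂ = 0.347: g = -0.0384, g' = -0.317 → ψ₂ = 0.225
  ψ₂ = 0.225: g = -0.0027, g' = -0.275 → ψ₂ = 0.215
Converged at ψ₂ = 0.215.
  1: x = 0.343, y = 0.508
  2: x = 0.354, y = 0.410
  3: x = 0.303, y = 0.082

y_1 (drum 2) = 0.508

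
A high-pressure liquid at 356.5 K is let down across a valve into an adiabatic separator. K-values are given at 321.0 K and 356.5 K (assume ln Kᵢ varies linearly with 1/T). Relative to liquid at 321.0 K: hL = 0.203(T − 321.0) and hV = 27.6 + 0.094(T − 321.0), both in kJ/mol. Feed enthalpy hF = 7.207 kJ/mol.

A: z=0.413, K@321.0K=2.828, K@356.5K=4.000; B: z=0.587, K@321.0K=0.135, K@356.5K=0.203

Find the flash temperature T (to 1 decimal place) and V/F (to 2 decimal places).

T = 329.5 K, V/F = 0.21

Adiabatic flash: solve Rachford–Rice at each trial T, then check hF = ψ·hV(T) + (1−ψ)·hL(T).
  T = 321.0 K: K = (2.828, 0.135), RR gives ψ = 0.156, H_out = 4.315 kJ/mol
  T = 356.5 K: K = (4.000, 0.203), RR gives ψ = 0.323, H_out = 14.860 kJ/mol
  T = 338.8 K: K = (3.396, 0.167), RR gives ψ = 0.251, H_out = 10.055 kJ/mol
  T = 329.9 K: K = (3.107, 0.151), RR gives ψ = 0.208, H_out = 7.337 kJ/mol
  T = 325.4 K: K = (2.964, 0.143), RR gives ψ = 0.183, H_out = 5.854 kJ/mol
  T = 327.6 K: K = (3.034, 0.147), RR gives ψ = 0.195, H_out = 6.589 kJ/mol
Linear interpolation between T = 327.6 (H_out = 6.589) and T = 329.9 (H_out = 7.337) on hF = 7.207 gives T ≈ 329.5 K, at which ψ = 0.21.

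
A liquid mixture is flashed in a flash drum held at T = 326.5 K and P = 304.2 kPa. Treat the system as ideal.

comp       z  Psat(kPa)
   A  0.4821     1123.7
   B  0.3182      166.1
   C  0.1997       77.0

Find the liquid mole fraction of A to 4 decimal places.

x_A = 0.1792

Raoult's law: Kᵢ = Pᵢˢᵃᵗ/P = Pᵢˢᵃᵗ/304.2.
  K_A = 1123.7/304.2 = 3.693951, K_B = 166.1/304.2 = 0.546022, K_C = 77.0/304.2 = 0.253123
Rachford–Rice: g(ψ) = Σ zᵢ(Kᵢ−1)/(1+ψ(Kᵢ−1)) = 0.
Check two-phase: ΣzᵢKᵢ = 2.0051 > 1 and Σzᵢ/Kᵢ = 1.5022 > 1, so g(0) = 1.0051 > 0 and g(1) = -0.5022 < 0.
Iterate (Newton) starting at ψ = 0.5:
  ψ = 0.5000: g = 0.12845, g' = -1.0287 → ψ = 0.6249
  ψ = 0.6249: g = 0.00266, g' = -1.0054 → ψ = 0.6275
Converged at ψ = 0.6275.
Compositions from xᵢ = zᵢ/(1+ψ(Kᵢ−1)), yᵢ = Kᵢxᵢ:
  A: x = 0.1792, y = 0.6619
  B: x = 0.4450, y = 0.2430
  C: x = 0.3759, y = 0.0951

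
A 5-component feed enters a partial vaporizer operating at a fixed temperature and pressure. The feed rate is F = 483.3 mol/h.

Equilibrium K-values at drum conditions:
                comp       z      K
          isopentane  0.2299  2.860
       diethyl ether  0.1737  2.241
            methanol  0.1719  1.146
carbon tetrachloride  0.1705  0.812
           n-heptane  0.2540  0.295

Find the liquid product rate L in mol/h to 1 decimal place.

Let ψ = V/F and solve Σ zᵢ(Kᵢ−1)/(1+ψ(Kᵢ−1)) = 0.
g(0) = ΣzᵢKᵢ − 1 = 0.4571 and g(1) = 1 − Σzᵢ/Kᵢ = -0.3789, so a root lies in (0, 1).
Iterate (Newton) starting at ψ = 0.5:
  ψ = 0.5000: g = 0.06604, g' = -0.6270 → ψ = 0.6053
  ψ = 0.6053: g = -0.00125, g' = -0.6582 → ψ = 0.6034
Converged at ψ = 0.6034.
Then V = ψ·F = 0.6034·483.3 = 291.6 mol/h and L = F − V = 191.7 mol/h.

L = 191.7 mol/h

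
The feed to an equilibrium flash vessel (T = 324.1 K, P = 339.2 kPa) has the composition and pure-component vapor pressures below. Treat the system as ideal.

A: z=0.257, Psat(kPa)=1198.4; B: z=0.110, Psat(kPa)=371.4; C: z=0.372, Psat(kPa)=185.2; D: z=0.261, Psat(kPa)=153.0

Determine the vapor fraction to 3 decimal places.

ψ = 0.318

Raoult's law: Kᵢ = Pᵢˢᵃᵗ/P = Pᵢˢᵃᵗ/339.2.
  K_A = 1198.4/339.2 = 3.53302, K_B = 371.4/339.2 = 1.09493, K_C = 185.2/339.2 = 0.54599, K_D = 153.0/339.2 = 0.45106
Material balance + equilibrium reduce to Σ zᵢ(Kᵢ−1)/(1+ψ(Kᵢ−1)) = 0.
Feasibility: ΣzᵢKᵢ = 1.349, Σzᵢ/Kᵢ = 1.433 — both > 1, two phases present.
Iterate (Newton) starting at ψ = 0.5:
  ψ = 0.500: g = -0.1188, g' = -0.600 → ψ = 0.302
  ψ = 0.302: g = 0.0116, g' = -0.746 → ψ = 0.317
  ψ = 0.317: g = 0.0001, g' = -0.728 → ψ = 0.318
Converged at ψ = 0.318.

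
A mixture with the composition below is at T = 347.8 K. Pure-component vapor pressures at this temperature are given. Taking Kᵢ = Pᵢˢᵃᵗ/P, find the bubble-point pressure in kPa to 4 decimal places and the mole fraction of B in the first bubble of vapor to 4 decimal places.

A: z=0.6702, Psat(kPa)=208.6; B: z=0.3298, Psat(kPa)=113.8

Pbub = 177.3350 kPa, y_B = 0.2116

At the bubble point ψ → 0, so ΣzᵢKᵢ = 1 with Kᵢ = Pᵢˢᵃᵗ/P ⇒ P = ΣzᵢPᵢˢᵃᵗ.
P = 0.6702·208.6 + 0.3298·113.8 = 177.3350 kPa
yᵢ = zᵢPᵢˢᵃᵗ/P ⇒ y_B = 0.3298·113.8/177.3350 = 0.2116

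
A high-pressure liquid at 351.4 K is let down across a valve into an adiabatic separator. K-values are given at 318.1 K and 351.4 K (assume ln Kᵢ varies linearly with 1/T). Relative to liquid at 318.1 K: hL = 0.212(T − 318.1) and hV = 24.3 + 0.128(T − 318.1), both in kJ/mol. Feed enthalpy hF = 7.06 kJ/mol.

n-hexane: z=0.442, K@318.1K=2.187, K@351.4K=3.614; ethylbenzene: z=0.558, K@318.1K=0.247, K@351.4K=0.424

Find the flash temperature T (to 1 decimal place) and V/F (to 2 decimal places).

T = 325.4 K, V/F = 0.23

Adiabatic flash: solve Rachford–Rice at each trial T, then check hF = ψ·hV(T) + (1−ψ)·hL(T).
  T = 318.1 K: K = (2.187, 0.247), RR gives ψ = 0.117, H_out = 2.840 kJ/mol
  T = 351.4 K: K = (3.614, 0.424), RR gives ψ = 0.554, H_out = 18.970 kJ/mol
  T = 334.8 K: K = (2.849, 0.328), RR gives ψ = 0.356, H_out = 11.696 kJ/mol
  T = 326.5 K: K = (2.507, 0.286), RR gives ψ = 0.249, H_out = 7.648 kJ/mol
  T = 322.3 K: K = (2.343, 0.266), RR gives ψ = 0.187, H_out = 5.365 kJ/mol
  T = 324.4 K: K = (2.424, 0.276), RR gives ψ = 0.219, H_out = 6.532 kJ/mol
Linear interpolation between T = 324.4 (H_out = 6.532) and T = 326.5 (H_out = 7.648) on hF = 7.06 gives T ≈ 325.4 K, at which ψ = 0.23.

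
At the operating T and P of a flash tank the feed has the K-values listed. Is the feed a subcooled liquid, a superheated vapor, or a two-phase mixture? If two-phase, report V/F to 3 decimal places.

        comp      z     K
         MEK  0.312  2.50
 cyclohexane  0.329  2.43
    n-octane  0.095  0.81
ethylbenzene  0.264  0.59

superheated vapor

ΣzᵢKᵢ = 1.812; Σzᵢ/Kᵢ = 0.825.
Since Σzᵢ/Kᵢ < 1 the mixture is above its dew point — single vapor phase.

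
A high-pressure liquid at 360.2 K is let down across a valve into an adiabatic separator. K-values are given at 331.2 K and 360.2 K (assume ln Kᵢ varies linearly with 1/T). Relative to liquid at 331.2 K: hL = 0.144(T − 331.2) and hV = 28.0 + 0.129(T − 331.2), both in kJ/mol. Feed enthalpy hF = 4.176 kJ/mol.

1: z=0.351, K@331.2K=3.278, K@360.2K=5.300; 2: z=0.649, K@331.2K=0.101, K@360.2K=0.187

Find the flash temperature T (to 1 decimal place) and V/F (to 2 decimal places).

T = 334.5 K, V/F = 0.13

Adiabatic flash: solve Rachford–Rice at each trial T, then check hF = ψ·hV(T) + (1−ψ)·hL(T).
  T = 331.2 K: K = (3.278, 0.101), RR gives ψ = 0.106, H_out = 2.955 kJ/mol
  T = 360.2 K: K = (5.300, 0.187), RR gives ψ = 0.281, H_out = 11.916 kJ/mol
  T = 345.7 K: K = (4.210, 0.139), RR gives ψ = 0.206, H_out = 7.800 kJ/mol
  T = 338.4 K: K = (3.722, 0.119), RR gives ψ = 0.160, H_out = 5.497 kJ/mol
  T = 334.8 K: K = (3.495, 0.110), RR gives ψ = 0.134, H_out = 4.267 kJ/mol
  T = 333.0 K: K = (3.385, 0.105), RR gives ψ = 0.120, H_out = 3.622 kJ/mol
Linear interpolation between T = 333.0 (H_out = 3.622) and T = 334.8 (H_out = 4.267) on hF = 4.176 gives T ≈ 334.5 K, at which ψ = 0.13.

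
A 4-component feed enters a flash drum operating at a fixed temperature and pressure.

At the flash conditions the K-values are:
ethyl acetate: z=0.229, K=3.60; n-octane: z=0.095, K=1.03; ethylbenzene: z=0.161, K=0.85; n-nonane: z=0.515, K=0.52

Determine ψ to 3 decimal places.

ψ = 0.337

Let ψ = V/F and solve Σ zᵢ(Kᵢ−1)/(1+ψ(Kᵢ−1)) = 0.
Feasibility: ΣzᵢKᵢ = 1.327, Σzᵢ/Kᵢ = 1.336 — both > 1, two phases present.
Iterate (Newton) starting at ψ = 0.5:
  ψ = 0.500: g = -0.0897, g' = -0.502 → ψ = 0.321
  ψ = 0.321: g = 0.0095, g' = -0.629 → ψ = 0.337
Converged at ψ = 0.337.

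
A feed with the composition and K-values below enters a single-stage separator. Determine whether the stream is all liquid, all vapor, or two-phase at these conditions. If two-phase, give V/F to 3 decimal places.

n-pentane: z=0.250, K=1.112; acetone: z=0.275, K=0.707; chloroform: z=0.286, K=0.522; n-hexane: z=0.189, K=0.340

all liquid

ΣzᵢKᵢ = 0.686; Σzᵢ/Kᵢ = 1.718.
Since ΣzᵢKᵢ < 1 the mixture is below its bubble point — single liquid phase.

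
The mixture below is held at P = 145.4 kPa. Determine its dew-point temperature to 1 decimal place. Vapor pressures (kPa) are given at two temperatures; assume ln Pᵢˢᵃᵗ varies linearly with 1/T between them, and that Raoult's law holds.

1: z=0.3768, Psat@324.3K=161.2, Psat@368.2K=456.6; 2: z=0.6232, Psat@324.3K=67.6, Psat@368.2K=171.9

Dew-point temperature: Σzᵢ·P/Pᵢˢᵃᵗ(T) = 1. Interpolate ln Pᵢˢᵃᵗ = aᵢ + bᵢ/T.
  T = 324.3 K: ΣzᵢP/Pᵢˢᵃᵗ = 1.6803
  T = 368.2 K: ΣzᵢP/Pᵢˢᵃᵗ = 0.6471
  T = 346.2 K: ΣzᵢP/Pᵢˢᵃᵗ = 1.0126
  T = 357.2 K: ΣzᵢP/Pᵢˢᵃᵗ = 0.8039
  T = 351.7 K: ΣzᵢP/Pᵢˢᵃᵗ = 0.9006
  T = 348.9 K: ΣzᵢP/Pᵢˢᵃᵗ = 0.9555
Interpolating between 346.2 K and 348.9 K gives T ≈ 346.8 K.

T = 346.8 K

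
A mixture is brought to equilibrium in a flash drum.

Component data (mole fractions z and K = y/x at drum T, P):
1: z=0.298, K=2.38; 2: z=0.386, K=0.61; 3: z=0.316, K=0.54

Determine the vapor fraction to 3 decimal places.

Newton–Raphson from ψ = 0.41:
  ψ = 0.410: g = -0.0957, g' = -0.416 → ψ = 0.180
  ψ = 0.180: g = 0.0090, g' = -0.511 → ψ = 0.198
Converged at ψ = 0.198.

ψ = 0.198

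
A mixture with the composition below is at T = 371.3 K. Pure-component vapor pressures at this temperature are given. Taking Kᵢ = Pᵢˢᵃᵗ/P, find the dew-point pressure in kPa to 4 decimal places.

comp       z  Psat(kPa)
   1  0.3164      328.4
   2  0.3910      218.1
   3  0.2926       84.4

At the dew point ψ → 1, so Σzᵢ/Kᵢ = 1 with Kᵢ = Pᵢˢᵃᵗ/P ⇒ 1/P = Σzᵢ/Pᵢˢᵃᵗ.
1/P = 0.3164/328.4 + 0.3910/218.1 + 0.2926/84.4 = 0.0062230 ⇒ P = 160.6932 kPa

Pdew = 160.6932 kPa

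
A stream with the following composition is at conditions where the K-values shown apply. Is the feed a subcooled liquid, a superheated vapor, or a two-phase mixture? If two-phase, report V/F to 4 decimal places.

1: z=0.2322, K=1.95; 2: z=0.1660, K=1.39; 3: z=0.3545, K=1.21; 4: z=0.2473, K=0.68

superheated vapor

ΣzᵢKᵢ = 1.2806; Σzᵢ/Kᵢ = 0.8952.
Since Σzᵢ/Kᵢ < 1 the mixture is above its dew point — single vapor phase.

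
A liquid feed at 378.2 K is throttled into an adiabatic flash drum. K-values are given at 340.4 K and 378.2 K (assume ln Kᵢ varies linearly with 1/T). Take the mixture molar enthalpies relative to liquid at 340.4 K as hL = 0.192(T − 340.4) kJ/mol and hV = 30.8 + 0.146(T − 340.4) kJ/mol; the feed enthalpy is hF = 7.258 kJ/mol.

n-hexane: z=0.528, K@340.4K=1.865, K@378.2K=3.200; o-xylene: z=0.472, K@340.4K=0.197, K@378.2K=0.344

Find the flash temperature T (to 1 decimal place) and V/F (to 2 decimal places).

Adiabatic flash: solve Rachford–Rice at each trial T, then check hF = ψ·hV(T) + (1−ψ)·hL(T).
  T = 340.4 K: K = (1.865, 0.197), RR gives ψ = 0.112, H_out = 3.446 kJ/mol
  T = 378.2 K: K = (3.200, 0.344), RR gives ψ = 0.590, H_out = 24.413 kJ/mol
  T = 359.3 K: K = (2.478, 0.264), RR gives ψ = 0.398, H_out = 15.547 kJ/mol
  T = 349.9 K: K = (2.160, 0.229), RR gives ψ = 0.278, H_out = 10.264 kJ/mol
  T = 345.1 K: K = (2.007, 0.213), RR gives ψ = 0.202, H_out = 7.079 kJ/mol
  T = 347.5 K: K = (2.083, 0.221), RR gives ψ = 0.242, H_out = 8.726 kJ/mol
Linear interpolation between T = 345.1 (H_out = 7.079) and T = 347.5 (H_out = 8.726) on hF = 7.258 gives T ≈ 345.4 K, at which ψ = 0.21.

T = 345.4 K, V/F = 0.21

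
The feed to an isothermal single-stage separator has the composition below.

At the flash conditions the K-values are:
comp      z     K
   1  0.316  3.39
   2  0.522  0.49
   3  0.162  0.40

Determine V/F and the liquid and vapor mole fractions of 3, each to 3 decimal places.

Material balance + equilibrium reduce to Σ zᵢ(Kᵢ−1)/(1+V/F(Kᵢ−1)) = 0.
Feasibility: ΣzᵢKᵢ = 1.392, Σzᵢ/Kᵢ = 1.564 — both > 1, two phases present.
Newton iteration, V/F⁰ = 0.31:
  V/F = 0.310: g = -0.0018, g' = -0.875 → V/F = 0.308
Converged at V/F = 0.308.
Compositions from xᵢ = zᵢ/(1+V/F(Kᵢ−1)), yᵢ = Kᵢxᵢ:
  1: x = 0.182, y = 0.617
  2: x = 0.619, y = 0.303
  3: x = 0.199, y = 0.079

V/F = 0.308, x_3 = 0.199, y_3 = 0.079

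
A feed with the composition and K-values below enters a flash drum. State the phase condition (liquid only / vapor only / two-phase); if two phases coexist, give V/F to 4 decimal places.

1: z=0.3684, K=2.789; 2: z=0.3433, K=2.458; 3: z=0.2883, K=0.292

ΣzᵢKᵢ = 1.9555; Σzᵢ/Kᵢ = 1.2591.
Both exceed 1, so a two-phase solution exists.
Material balance + equilibrium reduce to Σ zᵢ(Kᵢ−1)/(1+ψ(Kᵢ−1)) = 0.
Newton–Raphson from ψ = 0.5:
  ψ = 0.5000: g = 0.32141, g' = -0.9189 → ψ = 0.8498
  ψ = 0.8498: g = -0.02732, g' = -1.2418 → ψ = 0.8278
  ψ = 0.8278: g = -0.00064, g' = -1.1848 → ψ = 0.8272
Converged at ψ = 0.8272.

two-phase, V/F = 0.8272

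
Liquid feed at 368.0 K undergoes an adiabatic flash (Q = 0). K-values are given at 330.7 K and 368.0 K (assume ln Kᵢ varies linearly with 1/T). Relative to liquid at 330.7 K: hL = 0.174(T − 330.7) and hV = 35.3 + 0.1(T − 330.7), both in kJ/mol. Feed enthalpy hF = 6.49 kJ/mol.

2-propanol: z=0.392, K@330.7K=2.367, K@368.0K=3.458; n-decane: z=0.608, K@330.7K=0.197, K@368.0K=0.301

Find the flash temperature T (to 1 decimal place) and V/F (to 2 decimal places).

T = 341.0 K, V/F = 0.14

Adiabatic flash: solve Rachford–Rice at each trial T, then check hF = ψ·hV(T) + (1−ψ)·hL(T).
  T = 330.7 K: K = (2.367, 0.197), RR gives ψ = 0.043, H_out = 1.532 kJ/mol
  T = 368.0 K: K = (3.458, 0.301), RR gives ψ = 0.313, H_out = 16.690 kJ/mol
  T = 349.4 K: K = (2.892, 0.246), RR gives ψ = 0.199, H_out = 9.995 kJ/mol
  T = 340.0 K: K = (2.622, 0.221), RR gives ψ = 0.128, H_out = 6.058 kJ/mol
  T = 344.7 K: K = (2.755, 0.233), RR gives ψ = 0.165, H_out = 8.090 kJ/mol
  T = 342.4 K: K = (2.690, 0.227), RR gives ψ = 0.147, H_out = 7.113 kJ/mol
Linear interpolation between T = 340.0 (H_out = 6.058) and T = 342.4 (H_out = 7.113) on hF = 6.49 gives T ≈ 341.0 K, at which ψ = 0.14.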